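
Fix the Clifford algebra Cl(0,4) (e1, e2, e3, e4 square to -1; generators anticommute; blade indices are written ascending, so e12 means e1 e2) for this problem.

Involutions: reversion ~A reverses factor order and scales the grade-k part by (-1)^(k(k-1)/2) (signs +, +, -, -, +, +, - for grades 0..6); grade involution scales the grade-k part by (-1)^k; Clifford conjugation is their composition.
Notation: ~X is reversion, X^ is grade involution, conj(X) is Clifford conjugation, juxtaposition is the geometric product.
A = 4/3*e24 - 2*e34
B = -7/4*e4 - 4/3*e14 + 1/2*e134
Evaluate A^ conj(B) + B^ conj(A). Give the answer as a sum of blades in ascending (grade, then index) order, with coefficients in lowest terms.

first term: e1 - 7/3*e2 + 7/2*e3 - 16/9*e12 + 8/3*e13 + 2/3*e123
second term: e1 - 7/3*e2 + 7/2*e3 + 16/9*e12 - 8/3*e13 - 2/3*e123
Answer: 2*e1 - 14/3*e2 + 7*e3


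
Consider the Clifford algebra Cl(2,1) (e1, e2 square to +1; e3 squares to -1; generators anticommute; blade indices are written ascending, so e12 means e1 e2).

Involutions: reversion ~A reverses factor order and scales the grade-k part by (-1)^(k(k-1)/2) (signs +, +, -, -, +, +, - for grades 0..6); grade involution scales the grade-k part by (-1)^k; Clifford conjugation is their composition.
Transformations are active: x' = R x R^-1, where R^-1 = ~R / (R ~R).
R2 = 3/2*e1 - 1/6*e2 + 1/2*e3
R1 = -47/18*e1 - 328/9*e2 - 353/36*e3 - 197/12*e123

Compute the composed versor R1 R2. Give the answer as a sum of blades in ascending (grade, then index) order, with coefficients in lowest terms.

Distribute over the terms of R2 (each basis-blade product reordered to ascending indices, repeated generators contracted through their squares):
R1 (3/2*e1) = -47/12 + 164/3*e12 + 353/24*e13 - 197/8*e23
R1 (-1/6*e2) = 164/27 + 47/108*e12 - 197/72*e13 - 353/216*e23
R1 (1/2*e3) = 353/72 + 197/24*e12 - 47/36*e13 - 164/9*e23
Summing the partial products and collecting blades:
Answer: 1525/216 + 13675/216*e12 + 32/3*e13 - 1201/27*e23


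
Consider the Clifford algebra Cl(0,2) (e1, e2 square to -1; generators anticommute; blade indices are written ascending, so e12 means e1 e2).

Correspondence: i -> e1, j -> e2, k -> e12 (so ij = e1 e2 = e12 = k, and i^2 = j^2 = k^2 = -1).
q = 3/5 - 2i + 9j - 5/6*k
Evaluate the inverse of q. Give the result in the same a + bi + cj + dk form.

In blades: q = 3/5 - 2*e1 + 9*e2 - 5/6*e12.
With qbar = 3/5 + 2*e1 - 9*e2 + 5/6*e12 (scalar fixed, mapped units negated), q qbar = 77449/900 (the sum of squared coefficients), so q^-1 = qbar / (77449/900) = 540/77449 + 1800/77449*e1 - 8100/77449*e2 + 750/77449*e12; translating back:
Answer: 540/77449 + 1800/77449*i - 8100/77449*j + 750/77449*k


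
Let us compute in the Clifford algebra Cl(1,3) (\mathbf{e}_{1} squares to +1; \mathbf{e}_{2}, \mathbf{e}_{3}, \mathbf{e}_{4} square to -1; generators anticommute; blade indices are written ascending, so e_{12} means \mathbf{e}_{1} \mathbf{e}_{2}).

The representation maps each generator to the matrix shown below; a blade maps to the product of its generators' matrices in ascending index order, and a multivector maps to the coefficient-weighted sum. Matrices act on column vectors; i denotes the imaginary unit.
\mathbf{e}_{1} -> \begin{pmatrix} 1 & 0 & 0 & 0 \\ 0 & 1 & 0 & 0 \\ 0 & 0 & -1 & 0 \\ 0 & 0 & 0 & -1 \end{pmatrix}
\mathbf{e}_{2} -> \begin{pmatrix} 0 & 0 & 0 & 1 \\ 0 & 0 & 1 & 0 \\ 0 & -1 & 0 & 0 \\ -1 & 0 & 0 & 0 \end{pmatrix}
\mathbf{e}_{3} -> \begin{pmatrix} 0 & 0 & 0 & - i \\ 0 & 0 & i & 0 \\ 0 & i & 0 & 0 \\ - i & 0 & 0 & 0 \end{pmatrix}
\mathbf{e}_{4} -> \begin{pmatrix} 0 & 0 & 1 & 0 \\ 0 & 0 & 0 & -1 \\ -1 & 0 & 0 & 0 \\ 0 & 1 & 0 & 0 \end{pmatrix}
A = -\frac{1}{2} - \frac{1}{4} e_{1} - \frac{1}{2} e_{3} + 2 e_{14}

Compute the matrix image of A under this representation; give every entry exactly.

Bivector images (products of the table entries): rho(e_{14}) = rho(\mathbf{e}_{1})rho(\mathbf{e}_{4}) = \begin{pmatrix} 0 & 0 & 1 & 0 \\ 0 & 0 & 0 & -1 \\ 1 & 0 & 0 & 0 \\ 0 & -1 & 0 & 0 \end{pmatrix}.
M = (-\frac{1}{2})*1 + (-\frac{1}{4})*rho(e_{1}) + (-\frac{1}{2})*rho(e_{3}) + (2)*rho(e_{14}), summed entrywise (1 is the identity matrix):
Answer: \begin{pmatrix} - \frac{3}{4} & 0 & 2 & \frac{i}{2} \\ 0 & - \frac{3}{4} & - \frac{i}{2} & -2 \\ 2 & - \frac{i}{2} & - \frac{1}{4} & 0 \\ \frac{i}{2} & -2 & 0 & - \frac{1}{4} \end{pmatrix}


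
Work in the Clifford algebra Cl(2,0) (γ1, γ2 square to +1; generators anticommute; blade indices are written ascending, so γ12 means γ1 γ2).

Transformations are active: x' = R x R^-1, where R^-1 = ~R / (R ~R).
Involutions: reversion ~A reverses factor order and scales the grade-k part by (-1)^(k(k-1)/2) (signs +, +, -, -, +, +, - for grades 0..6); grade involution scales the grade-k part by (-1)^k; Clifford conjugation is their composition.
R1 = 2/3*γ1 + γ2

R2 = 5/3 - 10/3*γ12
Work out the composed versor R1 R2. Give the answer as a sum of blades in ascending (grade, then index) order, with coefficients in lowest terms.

Distribute over the terms of R1 (each basis-blade product reordered to ascending indices, repeated generators contracted through their squares):
(2/3*γ1) R2 = 10/9*γ1 - 20/9*γ2
(γ2) R2 = 10/3*γ1 + 5/3*γ2
Summing the partial products and collecting blades:
Answer: 40/9*γ1 - 5/9*γ2


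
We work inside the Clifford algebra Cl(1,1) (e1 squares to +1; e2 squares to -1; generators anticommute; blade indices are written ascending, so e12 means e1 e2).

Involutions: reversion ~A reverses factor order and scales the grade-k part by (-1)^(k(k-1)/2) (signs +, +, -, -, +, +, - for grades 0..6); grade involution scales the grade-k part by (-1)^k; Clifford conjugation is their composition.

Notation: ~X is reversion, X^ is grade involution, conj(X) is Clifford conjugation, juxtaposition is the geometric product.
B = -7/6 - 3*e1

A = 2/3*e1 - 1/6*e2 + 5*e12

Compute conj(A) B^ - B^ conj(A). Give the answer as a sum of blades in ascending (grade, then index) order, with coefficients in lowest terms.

first term: -2 + 7/9*e1 + 533/36*e2 + 16/3*e12
second term: -2 + 7/9*e1 - 547/36*e2 + 19/3*e12
Answer: 30*e2 - e12


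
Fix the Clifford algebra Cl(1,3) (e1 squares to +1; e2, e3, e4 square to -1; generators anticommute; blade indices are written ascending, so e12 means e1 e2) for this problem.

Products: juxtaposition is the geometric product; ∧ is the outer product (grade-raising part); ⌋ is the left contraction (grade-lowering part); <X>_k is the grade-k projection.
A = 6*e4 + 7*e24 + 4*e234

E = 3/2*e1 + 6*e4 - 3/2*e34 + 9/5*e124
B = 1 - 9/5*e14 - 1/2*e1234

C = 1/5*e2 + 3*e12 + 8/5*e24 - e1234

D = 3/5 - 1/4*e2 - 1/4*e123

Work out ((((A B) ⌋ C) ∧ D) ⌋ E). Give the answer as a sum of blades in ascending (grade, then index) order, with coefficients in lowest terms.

step 1: -44/5*e1 + 6*e4 + 63/5*e12 - 7/2*e13 + 7*e24 - 51/5*e123 + 4*e234
step 2: 133/5 + 4*e1 - 84/5*e2 - 51/5*e4 - 7*e13 - 7/2*e24 - 63/5*e34 - 6*e123 + 44/5*e234
step 3: 399/25 + 12/5*e1 - 1673/100*e2 - 153/25*e4 - e12 - 21/5*e13 - 93/20*e24 - 189/25*e34 - 12*e123 + 843/100*e234 - 51/20*e1234
step 4: 1449/50 + 3231/100*e1 + 459/50*e3 + 2349/25*e4 + 1377/125*e12 - 15057/500*e14 + 108/25*e24 - 1197/50*e34 + 3591/125*e124
Answer: 1449/50 + 3231/100*e1 + 459/50*e3 + 2349/25*e4 + 1377/125*e12 - 15057/500*e14 + 108/25*e24 - 1197/50*e34 + 3591/125*e124


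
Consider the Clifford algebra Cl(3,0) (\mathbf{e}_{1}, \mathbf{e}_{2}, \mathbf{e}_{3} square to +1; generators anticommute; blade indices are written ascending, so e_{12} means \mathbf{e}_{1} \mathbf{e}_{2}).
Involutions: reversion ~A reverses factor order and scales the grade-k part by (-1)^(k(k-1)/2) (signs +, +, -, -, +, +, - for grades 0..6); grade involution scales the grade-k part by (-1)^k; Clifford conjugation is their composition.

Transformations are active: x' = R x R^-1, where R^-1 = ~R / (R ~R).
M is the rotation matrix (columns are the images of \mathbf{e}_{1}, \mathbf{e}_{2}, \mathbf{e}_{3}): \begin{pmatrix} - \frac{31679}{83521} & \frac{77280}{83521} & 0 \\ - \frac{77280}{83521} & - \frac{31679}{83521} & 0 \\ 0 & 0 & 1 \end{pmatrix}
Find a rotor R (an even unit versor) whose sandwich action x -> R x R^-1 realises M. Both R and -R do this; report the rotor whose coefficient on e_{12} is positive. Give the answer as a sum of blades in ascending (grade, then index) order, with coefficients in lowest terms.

Method: write R = a + b12*e_{12} + b13*e_{13} + b23*e_{23} with a^2 + b12^2 + b13^2 + b23^2 = 1 (so R^-1 = ~R). Expanding the columns R e_j ~R gives tr M = 4a^2 - 1 and, from the antisymmetric part, M21 - M12 = -4a*b12, M13 - M31 = 4a*b13, M32 - M23 = -4a*b23.
Here tr M = \frac{20163}{83521}, so a^2 = (1 + tr M)/4 = \frac{25921}{83521} and a = ±\frac{161}{289}. Taking a = \frac{161}{289}: M21 - M12 = -\frac{154560}{83521}, M13 - M31 = 0, M32 - M23 = 0, giving b12 = \frac{240}{289}, b13 = 0, b23 = 0, i.e. R = \frac{161}{289} + \frac{240}{289} e_{12}.
Its e_{12} coefficient is already positive.
Answer: \frac{161}{289} + \frac{240}{289} e_{12}. Key observation: the double cover Spin(3) -> SO(3) sends R and -R to the same matrix (trace \frac{20163}{83521} here), so the stated sign of the e_{12} coefficient is what selects one sheet.


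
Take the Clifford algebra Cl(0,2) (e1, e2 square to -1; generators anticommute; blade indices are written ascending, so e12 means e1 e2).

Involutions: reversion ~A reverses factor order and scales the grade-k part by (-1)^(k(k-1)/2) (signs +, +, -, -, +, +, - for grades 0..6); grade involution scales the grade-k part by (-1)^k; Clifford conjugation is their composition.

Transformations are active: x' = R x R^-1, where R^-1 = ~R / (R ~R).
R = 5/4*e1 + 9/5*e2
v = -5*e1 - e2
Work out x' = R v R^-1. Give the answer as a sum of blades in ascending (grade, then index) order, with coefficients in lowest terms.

~R = 5/4*e1 + 9/5*e2, and R ~R = -1921/400, so R^-1 = ~R / (-1921/400).
R v = 161/20 + 31/4*e12
Answer: 1555/1921*e1 - 9671/1921*e2


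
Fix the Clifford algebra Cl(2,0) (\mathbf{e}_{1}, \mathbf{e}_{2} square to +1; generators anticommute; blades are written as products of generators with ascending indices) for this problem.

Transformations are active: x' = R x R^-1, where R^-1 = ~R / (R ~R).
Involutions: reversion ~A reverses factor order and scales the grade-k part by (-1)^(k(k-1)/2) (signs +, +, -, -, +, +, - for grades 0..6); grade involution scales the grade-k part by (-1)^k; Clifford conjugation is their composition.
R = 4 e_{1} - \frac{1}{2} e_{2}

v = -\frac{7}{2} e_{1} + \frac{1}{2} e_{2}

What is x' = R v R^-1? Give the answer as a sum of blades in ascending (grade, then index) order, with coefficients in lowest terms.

~R = 4 e_{1} - \frac{1}{2} e_{2}, and R ~R = \frac{65}{4}, so R^-1 = ~R / (\frac{65}{4}).
R v = -\frac{57}{4} + \frac{1}{4} e_{1} e_{2}
Answer: -\frac{457}{130} e_{1} + \frac{49}{130} e_{2}


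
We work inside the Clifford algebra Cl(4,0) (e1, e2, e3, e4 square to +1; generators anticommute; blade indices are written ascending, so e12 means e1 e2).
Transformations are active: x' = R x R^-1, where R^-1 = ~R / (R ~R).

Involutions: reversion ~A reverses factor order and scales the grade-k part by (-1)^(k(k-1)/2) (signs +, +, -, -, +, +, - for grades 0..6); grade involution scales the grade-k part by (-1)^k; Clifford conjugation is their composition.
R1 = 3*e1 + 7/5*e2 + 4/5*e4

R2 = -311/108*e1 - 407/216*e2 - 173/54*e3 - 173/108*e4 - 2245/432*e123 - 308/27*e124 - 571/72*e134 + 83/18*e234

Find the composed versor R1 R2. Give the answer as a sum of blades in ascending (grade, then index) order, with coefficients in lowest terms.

Distribute over the terms of R1 (each basis-blade product reordered to ascending indices, repeated generators contracted through their squares):
(3*e1) R2 = -311/36 - 407/72*e12 - 173/18*e13 - 173/36*e14 - 2245/144*e23 - 308/9*e24 - 571/24*e34 + 83/6*e1234
(7/5*e2) R2 = -2849/1080 + 2177/540*e12 + 3143/432*e13 + 2156/135*e14 - 1211/270*e23 - 1211/540*e24 + 581/90*e34 + 3997/360*e1234
(4/5*e4) R2 = -173/135 - 1232/135*e12 - 571/90*e13 + 311/135*e14 + 166/45*e23 + 407/270*e24 + 346/135*e34 + 449/108*e1234
Summing the partial products and collecting blades:
Answer: -1507/120 - 3869/360*e12 - 18749/2160*e13 + 7273/540*e14 - 7079/432*e23 - 18877/540*e24 - 3191/216*e34 + 31421/1080*e1234


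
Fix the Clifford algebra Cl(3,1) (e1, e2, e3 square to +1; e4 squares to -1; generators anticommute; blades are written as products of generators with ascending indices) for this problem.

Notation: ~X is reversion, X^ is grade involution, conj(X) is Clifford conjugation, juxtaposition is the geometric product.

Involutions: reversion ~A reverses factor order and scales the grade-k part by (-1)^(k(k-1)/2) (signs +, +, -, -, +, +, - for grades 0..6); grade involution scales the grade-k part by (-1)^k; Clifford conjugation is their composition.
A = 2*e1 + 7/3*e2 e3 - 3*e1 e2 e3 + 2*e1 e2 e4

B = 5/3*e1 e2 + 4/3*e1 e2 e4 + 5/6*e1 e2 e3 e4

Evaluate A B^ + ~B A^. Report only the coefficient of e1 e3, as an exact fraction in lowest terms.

first term: -8/3 + 10/3*e2 + 10/3*e3 - 5/6*e4 - 35/9*e1 e3 - 35/18*e1 e4 - 8/3*e2 e4 - 4*e3 e4 + 28/9*e1 e3 e4 + 5/3*e2 e3 e4
second term: 8/3 - 10/3*e2 + 10/3*e3 - 5/6*e4 - 35/9*e1 e3 - 35/18*e1 e4 + 8/3*e2 e4 - 4*e3 e4 - 28/9*e1 e3 e4 + 5/3*e2 e3 e4
Answer: -70/9


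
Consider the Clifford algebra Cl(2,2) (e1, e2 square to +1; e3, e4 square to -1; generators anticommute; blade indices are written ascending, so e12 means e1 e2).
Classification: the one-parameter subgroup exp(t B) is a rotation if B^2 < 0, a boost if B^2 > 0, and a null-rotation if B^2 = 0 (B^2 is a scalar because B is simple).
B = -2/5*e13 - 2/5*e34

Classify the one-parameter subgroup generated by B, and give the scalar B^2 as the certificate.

B^2 term by term: the squares give (-2/5)^2*(e13)^2 + (-2/5)^2*(e34)^2 = 4/25*(+1) + 4/25*(-1) = 0 (each basis 2-blade squares to minus the product of its generators' squares); cross terms between blades sharing an index anticommute and cancel. So B^2 = 0.
Answer: null-rotation, certificate B^2 = 0. Check the certificate: B^2 = 0, and that sign is decisive whatever form B takes.


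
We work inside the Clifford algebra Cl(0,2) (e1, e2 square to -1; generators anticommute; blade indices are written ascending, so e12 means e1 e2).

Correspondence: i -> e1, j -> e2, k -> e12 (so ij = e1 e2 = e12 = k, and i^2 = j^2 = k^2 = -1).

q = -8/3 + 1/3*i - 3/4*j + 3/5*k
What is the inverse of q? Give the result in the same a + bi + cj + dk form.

In blades: q = -8/3 + 1/3*e1 - 3/4*e2 + 3/5*e12.
With qbar = -8/3 - 1/3*e1 + 3/4*e2 - 3/5*e12 (scalar fixed, mapped units negated), q qbar = 29321/3600 (the sum of squared coefficients), so q^-1 = qbar / (29321/3600) = -9600/29321 - 1200/29321*e1 + 2700/29321*e2 - 2160/29321*e12; translating back:
Answer: -9600/29321 - 1200/29321*i + 2700/29321*j - 2160/29321*k


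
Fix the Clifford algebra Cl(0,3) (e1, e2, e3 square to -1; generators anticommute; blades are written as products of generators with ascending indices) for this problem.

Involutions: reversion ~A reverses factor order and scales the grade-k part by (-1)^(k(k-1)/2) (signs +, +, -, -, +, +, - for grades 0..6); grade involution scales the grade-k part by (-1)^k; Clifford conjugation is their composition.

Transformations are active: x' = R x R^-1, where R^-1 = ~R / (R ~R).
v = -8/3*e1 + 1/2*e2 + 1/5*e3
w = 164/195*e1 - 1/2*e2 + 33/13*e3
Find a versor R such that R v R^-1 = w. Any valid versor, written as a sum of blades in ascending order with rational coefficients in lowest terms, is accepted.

R = v + w = -356/195*e1 + 178/65*e3 works: the equal norms (-6661/900) guarantee its sandwich swaps v into w.
Answer: -356/195*e1 + 178/65*e3


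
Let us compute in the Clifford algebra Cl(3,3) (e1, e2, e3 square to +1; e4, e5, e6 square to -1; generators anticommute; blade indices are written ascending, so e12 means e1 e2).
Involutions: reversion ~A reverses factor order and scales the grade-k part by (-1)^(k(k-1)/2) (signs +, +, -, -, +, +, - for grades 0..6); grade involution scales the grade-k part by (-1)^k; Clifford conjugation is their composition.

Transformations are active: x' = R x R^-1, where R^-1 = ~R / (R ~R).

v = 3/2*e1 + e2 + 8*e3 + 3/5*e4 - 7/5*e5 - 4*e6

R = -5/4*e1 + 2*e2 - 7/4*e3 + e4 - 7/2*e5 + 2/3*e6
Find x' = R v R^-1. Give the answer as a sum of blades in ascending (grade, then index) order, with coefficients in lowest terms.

~R = -5/4*e1 + 2*e2 - 7/4*e3 + e4 - 7/2*e5 + 2/3*e6, and R ~R = -365/72, so R^-1 = ~R / (-365/72).
R v = -401/24 - 17/4*e12 - 59/8*e13 - 9/4*e14 + 7*e15 + 4*e16 + 71/4*e23 + 1/5*e24 + 7/10*e25 - 26/3*e26 - 181/20*e34 + 609/20*e35 + 5/3*e36 + 7/10*e45 - 22/5*e46 + 224/15*e56
Answer: -711/73*e1 + 4447/365*e2 - 14261/730*e3 + 2187/365*e4 - 1582/73*e5 + 3064/365*e6


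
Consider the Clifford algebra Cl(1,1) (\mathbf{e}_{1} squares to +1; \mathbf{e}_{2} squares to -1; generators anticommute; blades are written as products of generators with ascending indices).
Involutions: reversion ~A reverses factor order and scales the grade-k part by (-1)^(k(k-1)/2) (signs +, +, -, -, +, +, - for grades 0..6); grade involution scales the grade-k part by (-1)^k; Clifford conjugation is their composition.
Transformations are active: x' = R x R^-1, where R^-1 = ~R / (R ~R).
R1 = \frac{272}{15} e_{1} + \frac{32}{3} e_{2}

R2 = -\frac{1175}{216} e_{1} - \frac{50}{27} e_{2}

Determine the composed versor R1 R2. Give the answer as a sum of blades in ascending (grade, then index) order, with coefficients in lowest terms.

Distribute over the terms of R1 (each basis-blade product reordered to ascending indices, repeated generators contracted through their squares):
(\frac{272}{15} e_{1}) R2 = -\frac{7990}{81} - \frac{2720}{81} e_{1} e_{2}
(\frac{32}{3} e_{2}) R2 = \frac{1600}{81} + \frac{4700}{81} e_{1} e_{2}
Summing the partial products and collecting blades:
Answer: -\frac{710}{9} + \frac{220}{9} e_{1} e_{2}


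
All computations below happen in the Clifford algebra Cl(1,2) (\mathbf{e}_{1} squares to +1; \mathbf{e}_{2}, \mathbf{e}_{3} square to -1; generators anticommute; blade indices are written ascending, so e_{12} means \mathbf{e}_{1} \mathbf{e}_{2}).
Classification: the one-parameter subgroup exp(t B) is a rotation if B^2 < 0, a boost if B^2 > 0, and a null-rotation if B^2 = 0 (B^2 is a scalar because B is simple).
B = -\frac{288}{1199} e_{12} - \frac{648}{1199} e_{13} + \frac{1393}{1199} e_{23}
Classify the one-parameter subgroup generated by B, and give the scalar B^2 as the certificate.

B^2 term by term: the squares give (-\frac{288}{1199})^2*(e_{12})^2 + (-\frac{648}{1199})^2*(e_{13})^2 + (\frac{1393}{1199})^2*(e_{23})^2 = \frac{82944}{1437601}*(+1) + \frac{419904}{1437601}*(+1) + \frac{1940449}{1437601}*(-1) = -1 (each basis 2-blade squares to minus the product of its generators' squares); cross terms between blades sharing an index anticommute and cancel. So B^2 = -1.
Answer: rotation, certificate B^2 = -1. Why this suffices: the scalar -1 survives any versor conjugation, so its sign alone determines the class however B is presented.


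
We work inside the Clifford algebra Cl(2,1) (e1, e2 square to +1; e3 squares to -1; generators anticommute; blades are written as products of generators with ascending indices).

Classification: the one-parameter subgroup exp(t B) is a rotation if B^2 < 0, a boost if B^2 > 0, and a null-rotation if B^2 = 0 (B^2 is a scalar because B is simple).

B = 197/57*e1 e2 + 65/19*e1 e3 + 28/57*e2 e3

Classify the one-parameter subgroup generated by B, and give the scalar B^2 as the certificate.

B^2 term by term: the squares give (197/57)^2*(e1 e2)^2 + (65/19)^2*(e1 e3)^2 + (28/57)^2*(e2 e3)^2 = 38809/3249*(-1) + 4225/361*(+1) + 784/3249*(+1) = 0 (each basis 2-blade squares to minus the product of its generators' squares); cross terms between blades sharing an index anticommute and cancel. So B^2 = 0.
Answer: null-rotation, certificate B^2 = 0. The invariant at work: B^2 = 0 is unchanged by conjugation, hence its sign classifies the subgroup whatever basis B is written in.


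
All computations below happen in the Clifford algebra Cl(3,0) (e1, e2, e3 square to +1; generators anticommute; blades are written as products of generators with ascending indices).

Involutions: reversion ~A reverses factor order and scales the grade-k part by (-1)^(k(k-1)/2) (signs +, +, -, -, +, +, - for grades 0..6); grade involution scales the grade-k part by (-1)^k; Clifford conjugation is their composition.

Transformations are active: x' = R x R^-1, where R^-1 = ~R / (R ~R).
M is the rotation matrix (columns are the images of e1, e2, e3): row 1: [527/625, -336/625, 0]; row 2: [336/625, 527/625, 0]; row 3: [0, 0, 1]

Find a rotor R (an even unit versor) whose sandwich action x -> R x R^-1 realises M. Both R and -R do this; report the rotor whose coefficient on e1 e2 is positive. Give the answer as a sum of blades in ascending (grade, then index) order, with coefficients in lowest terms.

Method: write R = a + b12*e1 e2 + b13*e1 e3 + b23*e2 e3 with a^2 + b12^2 + b13^2 + b23^2 = 1 (so R^-1 = ~R). Expanding the columns R e_j ~R gives tr M = 4a^2 - 1 and, from the antisymmetric part, M21 - M12 = -4a*b12, M13 - M31 = 4a*b13, M32 - M23 = -4a*b23.
Here tr M = 1679/625, so a^2 = (1 + tr M)/4 = 576/625 and a = ±24/25. Taking a = 24/25: M21 - M12 = 672/625, M13 - M31 = 0, M32 - M23 = 0, giving b12 = -7/25, b13 = 0, b23 = 0, i.e. R = 24/25 - 7/25*e1 e2.
Its e1 e2 coefficient is negative, so report the other preimage -R.
Answer: -24/25 + 7/25*e1 e2. Note: both R and -R realise this M (trace 1679/625); the covering map identifies them, and the e1 e2-coefficient sign is the tie-breaker.


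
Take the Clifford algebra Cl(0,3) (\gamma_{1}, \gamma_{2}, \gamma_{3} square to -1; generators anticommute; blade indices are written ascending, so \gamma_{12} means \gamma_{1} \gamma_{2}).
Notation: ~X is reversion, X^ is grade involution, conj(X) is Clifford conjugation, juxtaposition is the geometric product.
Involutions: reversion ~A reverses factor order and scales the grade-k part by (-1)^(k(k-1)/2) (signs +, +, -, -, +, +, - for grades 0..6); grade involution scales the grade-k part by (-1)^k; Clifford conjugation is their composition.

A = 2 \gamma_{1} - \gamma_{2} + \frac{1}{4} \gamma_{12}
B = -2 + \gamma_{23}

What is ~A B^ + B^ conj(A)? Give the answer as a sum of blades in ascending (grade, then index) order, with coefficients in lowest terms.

first term: -4 \gamma_{1} + 2 \gamma_{2} + \gamma_{3} + \frac{1}{2} \gamma_{12} + \frac{1}{4} \gamma_{13} + 2 \gamma_{123}
second term: 4 \gamma_{1} - 2 \gamma_{2} + \gamma_{3} + \frac{1}{2} \gamma_{12} - \frac{1}{4} \gamma_{13} - 2 \gamma_{123}
Answer: 2 \gamma_{3} + \gamma_{12}


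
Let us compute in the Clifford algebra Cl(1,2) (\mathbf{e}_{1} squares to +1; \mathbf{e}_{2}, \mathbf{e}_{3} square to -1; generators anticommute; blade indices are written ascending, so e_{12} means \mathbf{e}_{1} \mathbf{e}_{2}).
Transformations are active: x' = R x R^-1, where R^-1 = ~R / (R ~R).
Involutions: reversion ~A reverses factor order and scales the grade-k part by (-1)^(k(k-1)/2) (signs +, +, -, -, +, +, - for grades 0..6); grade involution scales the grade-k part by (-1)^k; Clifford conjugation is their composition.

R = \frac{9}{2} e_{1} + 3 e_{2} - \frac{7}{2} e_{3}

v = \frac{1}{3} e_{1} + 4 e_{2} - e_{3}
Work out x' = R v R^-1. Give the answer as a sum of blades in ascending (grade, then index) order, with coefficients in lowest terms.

~R = \frac{9}{2} e_{1} + 3 e_{2} - \frac{7}{2} e_{3}, and R ~R = -1, so R^-1 = ~R / (-1).
R v = -14 + 17 e_{12} - \frac{10}{3} e_{13} + 11 e_{23}
Answer: \frac{377}{3} e_{1} + 80 e_{2} - 97 e_{3}


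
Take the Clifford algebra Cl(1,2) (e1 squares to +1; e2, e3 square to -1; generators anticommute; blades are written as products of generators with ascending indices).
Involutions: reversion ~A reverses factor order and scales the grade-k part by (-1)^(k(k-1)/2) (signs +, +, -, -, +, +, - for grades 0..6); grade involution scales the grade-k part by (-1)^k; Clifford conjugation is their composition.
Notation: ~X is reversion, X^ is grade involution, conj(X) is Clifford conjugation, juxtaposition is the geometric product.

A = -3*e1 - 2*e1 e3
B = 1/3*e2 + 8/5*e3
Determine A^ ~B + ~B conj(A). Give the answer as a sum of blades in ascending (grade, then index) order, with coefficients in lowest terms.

first term: 16/5*e1 + e1 e2 + 24/5*e1 e3 + 2/3*e1 e2 e3
second term: 16/5*e1 - e1 e2 - 24/5*e1 e3 - 2/3*e1 e2 e3
Answer: 32/5*e1


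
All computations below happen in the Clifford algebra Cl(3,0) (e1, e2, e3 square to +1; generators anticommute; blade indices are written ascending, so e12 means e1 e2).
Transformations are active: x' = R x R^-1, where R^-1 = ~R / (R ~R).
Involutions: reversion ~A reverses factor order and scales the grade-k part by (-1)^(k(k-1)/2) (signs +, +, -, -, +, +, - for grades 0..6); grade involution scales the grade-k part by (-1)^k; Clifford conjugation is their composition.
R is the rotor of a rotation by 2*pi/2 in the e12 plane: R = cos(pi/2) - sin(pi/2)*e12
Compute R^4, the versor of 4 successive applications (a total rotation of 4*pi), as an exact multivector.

Because a rotor carries half the rotation angle, composing 4 copies of this e12-plane rotor multiplies the phase: 4*(pi/2) = 2*pi, hence R^4 = cos(2*pi) - sin(2*pi)*e12.
cos(2*pi) = 1 and sin(2*pi) = 0, so R^4 = 1. The total rotation 4*pi is 2 full turns, so every vector returns to itself, yet the rotor is +1, back on the identity sheet (an even number of 2*pi turns).
Answer: 1


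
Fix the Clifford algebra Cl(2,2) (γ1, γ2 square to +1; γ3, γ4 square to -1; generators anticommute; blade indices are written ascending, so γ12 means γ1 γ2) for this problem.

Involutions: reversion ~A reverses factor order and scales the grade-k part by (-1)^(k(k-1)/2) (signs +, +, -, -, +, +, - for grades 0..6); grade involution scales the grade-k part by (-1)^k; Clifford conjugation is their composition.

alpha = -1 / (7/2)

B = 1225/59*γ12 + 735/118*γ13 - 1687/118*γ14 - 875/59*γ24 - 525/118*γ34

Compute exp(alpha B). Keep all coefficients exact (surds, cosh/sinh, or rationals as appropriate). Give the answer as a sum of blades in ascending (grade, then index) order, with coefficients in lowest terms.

B^2 term by term: the squares give (1225/59)^2*(γ12)^2 + (735/118)^2*(γ13)^2 + (-1687/118)^2*(γ14)^2 + (-875/59)^2*(γ24)^2 + (-525/118)^2*(γ34)^2 = 1500625/3481*(-1) + 540225/13924*(+1) + 2845969/13924*(+1) + 765625/3481*(+1) + 275625/13924*(-1) = 49/4 (each basis 2-blade squares to minus the product of its generators' squares); cross terms between blades sharing an index anticommute and cancel; the commuting (index-disjoint) pairs give grade-4 terms 2*c*c'*(blade product), which cancel blade by blade — γ1234: -643125/3481 + 643125/3481 = 0 — confirming B is simple. So B^2 = 49/4.
B^2 = 49/4 — the positive square puts this in the hyperbolic regime; l = 7/2, alpha*l = -1, so exp(alpha B) = cosh(-1) + (sinh(-1)/(7/2))*B = cosh(1) + (-2*sinh(1)/7)*B.
Answer: cosh(1) - 350*sinh(1)/59*γ12 - 105*sinh(1)/59*γ13 + 241*sinh(1)/59*γ14 + 250*sinh(1)/59*γ24 + 75*sinh(1)/59*γ34


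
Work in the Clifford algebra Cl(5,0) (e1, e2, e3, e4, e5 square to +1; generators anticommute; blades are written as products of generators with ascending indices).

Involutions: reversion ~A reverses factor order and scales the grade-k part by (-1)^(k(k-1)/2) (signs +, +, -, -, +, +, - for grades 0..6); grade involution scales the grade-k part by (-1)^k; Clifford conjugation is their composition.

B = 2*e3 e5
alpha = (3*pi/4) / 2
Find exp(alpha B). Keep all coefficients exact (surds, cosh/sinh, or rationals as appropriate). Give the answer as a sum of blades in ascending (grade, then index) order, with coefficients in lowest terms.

B^2 = (2)^2*(e3 e5)^2 = 4*(-1) = -4 (a basis 2-blade squares to minus the product of its generators' squares).
B^2 = -4 — B^2 < 0, so the exponential closes trigonometrically: l = 2, alpha*l = 3*pi/4, so exp(alpha B) = cos(3*pi/4) + (sin(3*pi/4)/2)*B = -sqrt(2)/2 + (sqrt(2)/4)*B.
Answer: -sqrt(2)/2 + sqrt(2)/2*e3 e5


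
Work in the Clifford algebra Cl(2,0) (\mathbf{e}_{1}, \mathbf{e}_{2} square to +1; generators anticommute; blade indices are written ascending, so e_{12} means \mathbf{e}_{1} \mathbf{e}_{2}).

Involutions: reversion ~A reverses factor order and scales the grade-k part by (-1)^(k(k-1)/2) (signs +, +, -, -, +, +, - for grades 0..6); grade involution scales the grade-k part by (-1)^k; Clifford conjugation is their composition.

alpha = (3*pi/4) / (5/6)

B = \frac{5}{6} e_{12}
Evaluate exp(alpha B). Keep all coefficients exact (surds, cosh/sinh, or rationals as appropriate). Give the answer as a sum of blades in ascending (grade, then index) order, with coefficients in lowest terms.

B^2 = (\frac{5}{6})^2*(e_{12})^2 = \frac{25}{36}*(-1) = -\frac{25}{36} (a basis 2-blade squares to minus the product of its generators' squares).
B^2 = -\frac{25}{36} — the series telescopes trigonometrically here: l = \frac{5}{6}, alpha*l = \frac{3 \pi}{4}, so exp(alpha B) = cos(\frac{3 \pi}{4}) + (sin(\frac{3 \pi}{4})/(\frac{5}{6}))*B = - \frac{\sqrt{2}}{2} + (\frac{3 \sqrt{2}}{5})*B.
Answer: - \frac{\sqrt{2}}{2} + \frac{\sqrt{2}}{2} e_{12}


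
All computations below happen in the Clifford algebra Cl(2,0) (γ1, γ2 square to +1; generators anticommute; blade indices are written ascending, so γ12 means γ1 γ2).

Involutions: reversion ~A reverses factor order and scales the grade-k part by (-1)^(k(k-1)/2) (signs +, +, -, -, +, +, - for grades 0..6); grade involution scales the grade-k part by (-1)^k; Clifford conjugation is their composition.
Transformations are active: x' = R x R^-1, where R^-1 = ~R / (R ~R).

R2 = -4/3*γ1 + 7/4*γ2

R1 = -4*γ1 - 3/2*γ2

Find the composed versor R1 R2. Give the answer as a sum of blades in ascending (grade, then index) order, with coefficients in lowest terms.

Distribute over the terms of R1 (each basis-blade product reordered to ascending indices, repeated generators contracted through their squares):
(-4*γ1) R2 = 16/3 - 7*γ12
(-3/2*γ2) R2 = -21/8 - 2*γ12
Summing the partial products and collecting blades:
Answer: 65/24 - 9*γ12


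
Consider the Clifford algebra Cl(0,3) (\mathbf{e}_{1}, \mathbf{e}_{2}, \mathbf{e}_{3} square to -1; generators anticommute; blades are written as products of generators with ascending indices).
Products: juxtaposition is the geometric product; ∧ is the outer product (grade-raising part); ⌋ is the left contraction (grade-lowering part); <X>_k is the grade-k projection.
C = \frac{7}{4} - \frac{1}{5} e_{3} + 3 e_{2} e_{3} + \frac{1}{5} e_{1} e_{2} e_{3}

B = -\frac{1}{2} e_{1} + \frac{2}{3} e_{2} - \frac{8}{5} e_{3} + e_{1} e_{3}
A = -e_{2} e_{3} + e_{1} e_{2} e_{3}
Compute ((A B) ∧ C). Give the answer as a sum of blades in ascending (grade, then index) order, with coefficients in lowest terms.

step 1: -\frac{3}{5} e_{2} - \frac{2}{3} e_{3} + \frac{13}{5} e_{1} e_{2} + \frac{2}{3} e_{1} e_{3} + \frac{1}{2} e_{2} e_{3} + \frac{1}{2} e_{1} e_{2} e_{3}
step 2: -\frac{21}{20} e_{2} - \frac{7}{6} e_{3} + \frac{91}{20} e_{1} e_{2} + \frac{7}{6} e_{1} e_{3} + \frac{199}{200} e_{2} e_{3} + \frac{71}{200} e_{1} e_{2} e_{3}
Answer: -\frac{21}{20} e_{2} - \frac{7}{6} e_{3} + \frac{91}{20} e_{1} e_{2} + \frac{7}{6} e_{1} e_{3} + \frac{199}{200} e_{2} e_{3} + \frac{71}{200} e_{1} e_{2} e_{3}


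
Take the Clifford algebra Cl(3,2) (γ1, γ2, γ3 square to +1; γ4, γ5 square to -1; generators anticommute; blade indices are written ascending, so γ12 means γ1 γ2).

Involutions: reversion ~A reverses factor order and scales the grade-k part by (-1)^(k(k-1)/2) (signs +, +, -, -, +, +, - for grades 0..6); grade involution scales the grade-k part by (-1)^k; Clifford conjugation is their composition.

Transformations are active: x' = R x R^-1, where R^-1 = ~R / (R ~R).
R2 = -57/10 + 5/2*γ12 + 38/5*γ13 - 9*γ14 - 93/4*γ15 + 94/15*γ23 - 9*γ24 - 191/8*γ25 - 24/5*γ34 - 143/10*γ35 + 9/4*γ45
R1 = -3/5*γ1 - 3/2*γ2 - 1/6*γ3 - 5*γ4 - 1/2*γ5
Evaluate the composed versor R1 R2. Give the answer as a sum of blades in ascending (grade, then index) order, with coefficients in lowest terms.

Distribute over the terms of R1 (each basis-blade product reordered to ascending indices, repeated generators contracted through their squares):
(-3/5*γ1) R2 = 171/50*γ1 - 3/2*γ2 - 114/25*γ3 + 27/5*γ4 + 279/20*γ5 - 94/25*γ123 + 27/5*γ124 + 573/40*γ125 + 72/25*γ134 + 429/50*γ135 - 27/20*γ145
(-3/2*γ2) R2 = 15/4*γ1 + 171/20*γ2 - 47/5*γ3 + 27/2*γ4 + 573/16*γ5 + 57/5*γ123 - 27/2*γ124 - 279/8*γ125 + 36/5*γ234 + 429/20*γ235 - 27/8*γ245
(-1/6*γ3) R2 = 19/15*γ1 + 47/45*γ2 + 19/20*γ3 + 4/5*γ4 + 143/60*γ5 - 5/12*γ123 - 3/2*γ134 - 31/8*γ135 - 3/2*γ234 - 191/48*γ235 - 3/8*γ345
(-5*γ4) R2 = 45*γ1 + 45*γ2 + 24*γ3 + 57/2*γ4 + 45/4*γ5 - 25/2*γ124 - 38*γ134 - 465/4*γ145 - 94/3*γ234 - 955/8*γ245 - 143/2*γ345
(-1/2*γ5) R2 = 93/8*γ1 + 191/16*γ2 + 143/20*γ3 - 9/8*γ4 + 57/20*γ5 - 5/4*γ125 - 19/5*γ135 + 9/2*γ145 - 47/15*γ235 + 9/2*γ245 + 12/5*γ345
Summing the partial products and collecting blades:
Answer: 39037/600*γ1 + 46823/720*γ2 + 907/50*γ3 + 1883/40*γ4 + 15899/240*γ5 + 2167/300*γ123 - 103/5*γ124 - 109/5*γ125 - 1831/50*γ134 + 181/200*γ135 - 1131/10*γ145 - 769/30*γ234 + 1147/80*γ235 - 473/4*γ245 - 2779/40*γ345


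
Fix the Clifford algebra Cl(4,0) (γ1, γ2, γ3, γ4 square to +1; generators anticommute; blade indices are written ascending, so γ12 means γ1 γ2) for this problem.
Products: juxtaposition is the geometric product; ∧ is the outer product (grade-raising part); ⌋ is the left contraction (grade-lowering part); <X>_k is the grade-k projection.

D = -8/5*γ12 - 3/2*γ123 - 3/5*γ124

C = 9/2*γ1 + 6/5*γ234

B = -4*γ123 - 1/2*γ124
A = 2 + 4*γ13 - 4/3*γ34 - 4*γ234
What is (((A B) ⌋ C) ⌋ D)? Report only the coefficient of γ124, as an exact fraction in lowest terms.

step 1: -16*γ2 - 2*γ13 + 16*γ14 - 22/3*γ123 - 19/3*γ124 - 2*γ234
step 2: 12/5 - 96/5*γ34
step 3: -96/25*γ12 - 18/5*γ123 - 36/25*γ124
Answer: -36/25


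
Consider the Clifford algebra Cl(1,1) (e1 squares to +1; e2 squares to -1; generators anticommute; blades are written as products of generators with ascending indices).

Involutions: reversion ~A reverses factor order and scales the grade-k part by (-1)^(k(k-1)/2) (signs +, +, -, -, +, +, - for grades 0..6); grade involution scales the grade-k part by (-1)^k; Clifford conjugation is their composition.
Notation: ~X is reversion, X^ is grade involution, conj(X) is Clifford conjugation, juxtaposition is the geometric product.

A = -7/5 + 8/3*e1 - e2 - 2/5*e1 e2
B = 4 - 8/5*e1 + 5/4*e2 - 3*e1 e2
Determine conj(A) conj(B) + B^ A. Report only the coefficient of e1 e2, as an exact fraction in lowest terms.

first term: -89/12 - 1411/150*e1 - 289/100*e2 - 13/15*e1 e2
second term: -83/60 + 889/150*e1 + 511/100*e2 + 13/3*e1 e2
Answer: 52/15


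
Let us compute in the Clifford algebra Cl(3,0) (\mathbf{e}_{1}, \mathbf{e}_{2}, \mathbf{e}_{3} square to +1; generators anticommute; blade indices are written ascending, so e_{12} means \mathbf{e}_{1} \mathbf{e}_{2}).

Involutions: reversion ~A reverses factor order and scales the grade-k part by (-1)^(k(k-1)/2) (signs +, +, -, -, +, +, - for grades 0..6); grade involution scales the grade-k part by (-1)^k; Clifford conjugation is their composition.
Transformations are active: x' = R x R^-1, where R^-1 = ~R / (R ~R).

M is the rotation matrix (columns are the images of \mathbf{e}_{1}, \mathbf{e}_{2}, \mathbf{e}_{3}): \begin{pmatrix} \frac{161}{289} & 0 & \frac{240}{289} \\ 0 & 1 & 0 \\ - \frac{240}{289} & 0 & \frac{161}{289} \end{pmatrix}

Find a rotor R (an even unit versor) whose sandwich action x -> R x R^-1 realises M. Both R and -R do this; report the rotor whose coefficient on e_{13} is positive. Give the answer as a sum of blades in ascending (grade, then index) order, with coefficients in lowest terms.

Method: write R = a + b12*e_{12} + b13*e_{13} + b23*e_{23} with a^2 + b12^2 + b13^2 + b23^2 = 1 (so R^-1 = ~R). Expanding the columns R e_j ~R gives tr M = 4a^2 - 1 and, from the antisymmetric part, M21 - M12 = -4a*b12, M13 - M31 = 4a*b13, M32 - M23 = -4a*b23.
Here tr M = \frac{611}{289}, so a^2 = (1 + tr M)/4 = \frac{225}{289} and a = ±\frac{15}{17}. Taking a = \frac{15}{17}: M21 - M12 = 0, M13 - M31 = \frac{480}{289}, M32 - M23 = 0, giving b12 = 0, b13 = \frac{8}{17}, b23 = 0, i.e. R = \frac{15}{17} + \frac{8}{17} e_{13}.
Its e_{13} coefficient is already positive.
Answer: \frac{15}{17} + \frac{8}{17} e_{13}. Sheet selection: the two-to-one cover makes ±R indistinguishable at the matrix level (trace \frac{611}{289}), so uniqueness comes from the required sign on e_{13}.


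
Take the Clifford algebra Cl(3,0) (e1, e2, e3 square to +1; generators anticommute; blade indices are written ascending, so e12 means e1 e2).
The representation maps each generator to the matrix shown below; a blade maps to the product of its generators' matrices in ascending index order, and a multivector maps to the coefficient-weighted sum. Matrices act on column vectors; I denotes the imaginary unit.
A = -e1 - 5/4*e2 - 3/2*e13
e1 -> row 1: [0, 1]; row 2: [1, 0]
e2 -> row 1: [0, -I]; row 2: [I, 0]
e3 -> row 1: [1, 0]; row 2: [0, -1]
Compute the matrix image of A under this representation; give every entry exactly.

Bivector images (products of the table entries): rho(e13) = rho(e1)rho(e3) = row 1: [0, -1]; row 2: [1, 0].
M = (-1)*rho(e1) + (-5/4)*rho(e2) + (-3/2)*rho(e13), summed entrywise:
Answer: row 1: [0, 1/2 + 5*I/4]; row 2: [-5/2 - 5*I/4, 0]


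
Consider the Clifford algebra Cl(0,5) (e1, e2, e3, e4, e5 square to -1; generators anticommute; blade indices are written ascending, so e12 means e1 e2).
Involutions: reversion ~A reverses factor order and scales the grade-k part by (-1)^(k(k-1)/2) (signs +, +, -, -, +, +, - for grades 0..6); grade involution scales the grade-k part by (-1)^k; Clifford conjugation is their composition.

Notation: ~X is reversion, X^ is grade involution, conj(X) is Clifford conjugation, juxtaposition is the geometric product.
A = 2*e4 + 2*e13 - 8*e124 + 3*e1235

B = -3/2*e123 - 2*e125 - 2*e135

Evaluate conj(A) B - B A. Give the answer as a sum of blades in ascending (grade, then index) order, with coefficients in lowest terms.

first term: 9*e2 - 6*e3 + 1/2*e5 + 12*e34 - 16*e45 - 4*e235 - 3*e1234 + 4*e1245 + 4*e1345 + 16*e2345
second term: -9*e2 + 6*e3 - 1/2*e5 - 12*e34 + 16*e45 - 4*e235 - 3*e1234 + 4*e1245 + 4*e1345 + 16*e2345
Answer: 18*e2 - 12*e3 + e5 + 24*e34 - 32*e45


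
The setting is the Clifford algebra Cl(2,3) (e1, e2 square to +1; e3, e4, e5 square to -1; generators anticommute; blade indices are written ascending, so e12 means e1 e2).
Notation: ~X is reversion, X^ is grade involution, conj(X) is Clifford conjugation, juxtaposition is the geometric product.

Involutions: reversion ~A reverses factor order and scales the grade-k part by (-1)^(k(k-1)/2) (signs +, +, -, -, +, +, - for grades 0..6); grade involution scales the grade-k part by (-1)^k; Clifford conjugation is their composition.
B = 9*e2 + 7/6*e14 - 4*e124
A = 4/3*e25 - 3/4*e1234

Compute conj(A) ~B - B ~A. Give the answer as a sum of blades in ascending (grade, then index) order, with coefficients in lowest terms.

first term: -3*e3 + 12*e5 + 7/8*e23 - 27/4*e134 - 16/3*e145 - 14/9*e1245
second term: -3*e3 - 12*e5 - 7/8*e23 + 27/4*e134 - 16/3*e145 + 14/9*e1245
Answer: 24*e5 + 7/4*e23 - 27/2*e134 - 28/9*e1245


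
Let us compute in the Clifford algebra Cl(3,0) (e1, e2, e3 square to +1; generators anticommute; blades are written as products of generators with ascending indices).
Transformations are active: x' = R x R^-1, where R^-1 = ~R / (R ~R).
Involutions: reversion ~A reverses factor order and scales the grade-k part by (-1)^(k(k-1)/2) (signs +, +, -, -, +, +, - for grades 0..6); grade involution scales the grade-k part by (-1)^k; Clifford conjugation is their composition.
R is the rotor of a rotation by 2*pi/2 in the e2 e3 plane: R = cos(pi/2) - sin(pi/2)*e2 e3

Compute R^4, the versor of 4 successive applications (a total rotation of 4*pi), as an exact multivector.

Because a rotor carries half the rotation angle, composing 4 copies of this e2 e3-plane rotor multiplies the phase: 4*(pi/2) = 2*pi, hence R^4 = cos(2*pi) - sin(2*pi)*e2 e3.
cos(2*pi) = 1 and sin(2*pi) = 0, so R^4 = 1. The total rotation 4*pi is 2 full turns, so every vector returns to itself, yet the rotor is +1, back on the identity sheet (an even number of 2*pi turns).
Answer: 1
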